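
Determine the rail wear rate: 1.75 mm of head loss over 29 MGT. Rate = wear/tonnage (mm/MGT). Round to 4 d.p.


Wear rate = total wear / cumulative tonnage
Rate = 1.75 / 29
Rate = 0.0603 mm/MGT

0.0603


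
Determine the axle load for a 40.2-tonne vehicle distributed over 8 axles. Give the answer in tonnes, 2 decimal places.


Load per axle = total weight / number of axles
Load = 40.2 / 8
Load = 5.03 tonnes

5.03


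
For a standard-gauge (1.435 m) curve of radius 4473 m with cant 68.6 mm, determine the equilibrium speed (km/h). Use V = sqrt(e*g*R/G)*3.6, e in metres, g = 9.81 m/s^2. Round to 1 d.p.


Convert cant: e = 68.6 mm = 0.0686 m
V_ms = sqrt(0.0686 * 9.81 * 4473 / 1.435)
V_ms = sqrt(2097.684263) = 45.8005 m/s
V = 45.8005 * 3.6 = 164.9 km/h

164.9


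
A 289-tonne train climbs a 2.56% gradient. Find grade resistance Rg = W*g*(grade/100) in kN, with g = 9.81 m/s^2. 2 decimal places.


Rg = W * 9.81 * grade / 100
Rg = 289 * 9.81 * 2.56 / 100
Rg = 2835.09 * 0.0256
Rg = 72.58 kN

72.58


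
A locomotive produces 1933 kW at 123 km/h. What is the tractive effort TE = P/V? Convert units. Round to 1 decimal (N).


Convert: P = 1933 kW = 1933000 W
V = 123 / 3.6 = 34.1667 m/s
TE = 1933000 / 34.1667
TE = 56575.6 N

56575.6


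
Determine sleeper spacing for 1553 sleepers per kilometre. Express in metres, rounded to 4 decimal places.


Spacing = 1000 m / number of sleepers
Spacing = 1000 / 1553
Spacing = 0.6439 m

0.6439


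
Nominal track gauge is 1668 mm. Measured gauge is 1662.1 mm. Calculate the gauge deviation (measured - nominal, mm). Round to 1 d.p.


Deviation = measured - nominal
Deviation = 1662.1 - 1668
Deviation = -5.9 mm

-5.9


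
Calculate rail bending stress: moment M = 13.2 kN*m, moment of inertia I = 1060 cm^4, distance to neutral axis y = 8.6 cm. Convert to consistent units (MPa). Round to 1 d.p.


Convert units:
M = 13.2 kN*m = 13200000 N*mm
y = 8.6 cm = 86 mm
I = 1060 cm^4 = 10600000 mm^4
sigma = 13200000 * 86 / 10600000
sigma = 107.1 MPa

107.1


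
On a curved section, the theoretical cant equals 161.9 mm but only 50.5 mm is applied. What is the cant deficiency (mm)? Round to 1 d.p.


Cant deficiency = equilibrium cant - actual cant
CD = 161.9 - 50.5
CD = 111.4 mm

111.4


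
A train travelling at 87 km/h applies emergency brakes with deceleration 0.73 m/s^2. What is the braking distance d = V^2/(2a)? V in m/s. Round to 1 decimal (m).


Convert speed: V = 87 / 3.6 = 24.1667 m/s
V^2 = 584.0278
d = 584.0278 / (2 * 0.73)
d = 584.0278 / 1.46
d = 400.0 m

400.0


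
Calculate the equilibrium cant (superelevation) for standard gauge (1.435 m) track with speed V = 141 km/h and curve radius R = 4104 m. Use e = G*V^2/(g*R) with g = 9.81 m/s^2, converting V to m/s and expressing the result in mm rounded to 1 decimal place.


Convert speed: V = 141 / 3.6 = 39.1667 m/s
Apply formula: e = 1.435 * 39.1667^2 / (9.81 * 4104)
e = 1.435 * 1534.0278 / 40260.24
e = 0.054678 m = 54.7 mm

54.7


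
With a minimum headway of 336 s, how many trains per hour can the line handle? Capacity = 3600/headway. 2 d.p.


Capacity = 3600 / headway
Capacity = 3600 / 336
Capacity = 10.71 trains/hour

10.71


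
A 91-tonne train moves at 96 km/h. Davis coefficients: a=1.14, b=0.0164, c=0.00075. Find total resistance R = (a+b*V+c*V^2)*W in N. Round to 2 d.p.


b*V = 0.0164 * 96 = 1.5744
c*V^2 = 0.00075 * 9216 = 6.912
R_per_t = 1.14 + 1.5744 + 6.912 = 9.6264 N/t
R_total = 9.6264 * 91 = 876.00 N

876.00


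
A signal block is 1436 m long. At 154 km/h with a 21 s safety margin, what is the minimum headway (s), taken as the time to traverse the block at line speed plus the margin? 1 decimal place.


V = 154 / 3.6 = 42.7778 m/s
Block traversal time = 1436 / 42.7778 = 33.5688 s
Headway = 33.5688 + 21
Headway = 54.6 s

54.6


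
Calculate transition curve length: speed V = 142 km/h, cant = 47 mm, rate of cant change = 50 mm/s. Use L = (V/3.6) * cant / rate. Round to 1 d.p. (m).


Convert speed: V = 142 / 3.6 = 39.4444 m/s
L = 39.4444 * 47 / 50
L = 1853.8889 / 50
L = 37.1 m

37.1


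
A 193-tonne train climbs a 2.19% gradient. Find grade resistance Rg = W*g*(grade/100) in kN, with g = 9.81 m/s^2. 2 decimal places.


Rg = W * 9.81 * grade / 100
Rg = 193 * 9.81 * 2.19 / 100
Rg = 1893.33 * 0.0219
Rg = 41.46 kN

41.46


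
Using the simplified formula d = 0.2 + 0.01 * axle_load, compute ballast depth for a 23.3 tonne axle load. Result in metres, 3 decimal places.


d = 0.2 + 0.01 * 23.3
d = 0.2 + 0.233
d = 0.433 m

0.433


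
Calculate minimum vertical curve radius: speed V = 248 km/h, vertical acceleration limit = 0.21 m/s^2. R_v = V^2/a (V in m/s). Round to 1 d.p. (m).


Convert speed: V = 248 / 3.6 = 68.8889 m/s
V^2 = 4745.679 m^2/s^2
R_v = 4745.679 / 0.21
R_v = 22598.5 m

22598.5


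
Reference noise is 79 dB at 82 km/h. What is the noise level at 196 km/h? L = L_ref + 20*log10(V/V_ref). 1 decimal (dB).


V/V_ref = 196 / 82 = 2.390244
log10(2.390244) = 0.378442
20 * 0.378442 = 7.5688
L = 79 + 7.5688 = 86.6 dB

86.6


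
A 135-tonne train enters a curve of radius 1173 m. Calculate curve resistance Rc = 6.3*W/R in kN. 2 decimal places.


Rc = 6.3 * W / R
Rc = 6.3 * 135 / 1173
Rc = 850.5 / 1173
Rc = 0.73 kN

0.73


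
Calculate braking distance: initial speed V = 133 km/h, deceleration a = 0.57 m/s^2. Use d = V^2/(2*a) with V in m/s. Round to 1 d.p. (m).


Convert speed: V = 133 / 3.6 = 36.9444 m/s
V^2 = 1364.892
d = 1364.892 / (2 * 0.57)
d = 1364.892 / 1.14
d = 1197.3 m

1197.3


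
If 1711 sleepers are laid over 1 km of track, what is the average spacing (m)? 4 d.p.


Spacing = 1000 m / number of sleepers
Spacing = 1000 / 1711
Spacing = 0.5845 m

0.5845


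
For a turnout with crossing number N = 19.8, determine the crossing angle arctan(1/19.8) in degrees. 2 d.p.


1/N = 1/19.8 = 0.050505
angle = arctan(0.050505) = 0.050462 rad
angle = 0.050462 * 180/pi = 2.89 degrees

2.89


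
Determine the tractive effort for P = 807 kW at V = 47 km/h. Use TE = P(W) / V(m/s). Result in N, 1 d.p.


Convert: P = 807 kW = 807000 W
V = 47 / 3.6 = 13.0556 m/s
TE = 807000 / 13.0556
TE = 61812.8 N

61812.8


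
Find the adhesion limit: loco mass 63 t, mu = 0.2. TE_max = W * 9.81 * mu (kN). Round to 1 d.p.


TE_max = W * g * mu
TE_max = 63 * 9.81 * 0.2
TE_max = 618.03 * 0.2
TE_max = 123.6 kN

123.6


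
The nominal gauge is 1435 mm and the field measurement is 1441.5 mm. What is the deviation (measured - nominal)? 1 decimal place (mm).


Deviation = measured - nominal
Deviation = 1441.5 - 1435
Deviation = 6.5 mm

6.5


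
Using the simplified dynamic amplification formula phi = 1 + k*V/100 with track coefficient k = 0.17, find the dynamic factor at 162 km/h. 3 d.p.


phi = 1 + k * V / 100
phi = 1 + 0.17 * 162 / 100
phi = 1 + 0.2754
phi = 1.275

1.275


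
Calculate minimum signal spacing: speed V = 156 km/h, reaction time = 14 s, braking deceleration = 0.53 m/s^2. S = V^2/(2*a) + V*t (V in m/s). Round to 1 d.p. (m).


V = 156 / 3.6 = 43.3333 m/s
Braking distance = 43.3333^2 / (2*0.53) = 1771.4885 m
Sighting distance = 43.3333 * 14 = 606.6667 m
S = 1771.4885 + 606.6667 = 2378.2 m

2378.2


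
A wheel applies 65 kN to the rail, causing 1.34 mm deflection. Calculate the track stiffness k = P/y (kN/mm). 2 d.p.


Track stiffness k = P / y
k = 65 / 1.34
k = 48.51 kN/mm

48.51


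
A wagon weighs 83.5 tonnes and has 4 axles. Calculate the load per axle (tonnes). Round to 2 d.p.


Load per axle = total weight / number of axles
Load = 83.5 / 4
Load = 20.88 tonnes

20.88


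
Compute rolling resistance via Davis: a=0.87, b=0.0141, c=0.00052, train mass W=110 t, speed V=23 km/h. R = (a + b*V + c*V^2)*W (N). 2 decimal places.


b*V = 0.0141 * 23 = 0.3243
c*V^2 = 0.00052 * 529 = 0.27508
R_per_t = 0.87 + 0.3243 + 0.27508 = 1.46938 N/t
R_total = 1.46938 * 110 = 161.63 N

161.63


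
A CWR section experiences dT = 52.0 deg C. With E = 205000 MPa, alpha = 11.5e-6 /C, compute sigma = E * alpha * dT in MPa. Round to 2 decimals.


sigma = E * alpha * dT
sigma = 205000 * 11.5e-6 * 52.0
sigma = 2.3575 * 52.0
sigma = 122.59 MPa

122.59


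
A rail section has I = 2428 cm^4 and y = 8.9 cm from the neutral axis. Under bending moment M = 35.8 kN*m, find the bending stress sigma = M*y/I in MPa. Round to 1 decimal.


Convert units:
M = 35.8 kN*m = 35800000 N*mm
y = 8.9 cm = 89 mm
I = 2428 cm^4 = 24280000 mm^4
sigma = 35800000 * 89 / 24280000
sigma = 131.2 MPa

131.2


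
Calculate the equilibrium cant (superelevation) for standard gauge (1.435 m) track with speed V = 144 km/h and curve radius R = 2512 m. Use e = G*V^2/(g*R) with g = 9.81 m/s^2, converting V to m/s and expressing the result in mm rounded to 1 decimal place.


Convert speed: V = 144 / 3.6 = 40.0 m/s
Apply formula: e = 1.435 * 40.0^2 / (9.81 * 2512)
e = 1.435 * 1600.0 / 24642.72
e = 0.093172 m = 93.2 mm

93.2


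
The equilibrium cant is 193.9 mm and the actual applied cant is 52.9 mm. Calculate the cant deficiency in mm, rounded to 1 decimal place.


Cant deficiency = equilibrium cant - actual cant
CD = 193.9 - 52.9
CD = 141.0 mm

141.0


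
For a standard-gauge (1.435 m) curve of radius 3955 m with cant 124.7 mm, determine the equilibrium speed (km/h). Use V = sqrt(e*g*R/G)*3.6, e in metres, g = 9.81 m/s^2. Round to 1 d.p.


Convert cant: e = 124.7 mm = 0.1247 m
V_ms = sqrt(0.1247 * 9.81 * 3955 / 1.435)
V_ms = sqrt(3371.553439) = 58.0651 m/s
V = 58.0651 * 3.6 = 209.0 km/h

209.0


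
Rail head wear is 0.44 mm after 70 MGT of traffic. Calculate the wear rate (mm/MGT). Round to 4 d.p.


Wear rate = total wear / cumulative tonnage
Rate = 0.44 / 70
Rate = 0.0063 mm/MGT

0.0063


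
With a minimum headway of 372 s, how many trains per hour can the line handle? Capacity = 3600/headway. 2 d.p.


Capacity = 3600 / headway
Capacity = 3600 / 372
Capacity = 9.68 trains/hour

9.68


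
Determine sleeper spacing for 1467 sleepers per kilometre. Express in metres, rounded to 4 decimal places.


Spacing = 1000 m / number of sleepers
Spacing = 1000 / 1467
Spacing = 0.6817 m

0.6817


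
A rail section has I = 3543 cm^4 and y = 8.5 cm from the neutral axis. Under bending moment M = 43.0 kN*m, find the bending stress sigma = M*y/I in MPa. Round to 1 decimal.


Convert units:
M = 43.0 kN*m = 43000000 N*mm
y = 8.5 cm = 85 mm
I = 3543 cm^4 = 35430000 mm^4
sigma = 43000000 * 85 / 35430000
sigma = 103.2 MPa

103.2


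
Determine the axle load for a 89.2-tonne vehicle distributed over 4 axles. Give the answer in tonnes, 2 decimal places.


Load per axle = total weight / number of axles
Load = 89.2 / 4
Load = 22.30 tonnes

22.30


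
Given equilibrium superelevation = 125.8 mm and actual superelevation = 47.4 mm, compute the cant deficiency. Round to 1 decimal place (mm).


Cant deficiency = equilibrium cant - actual cant
CD = 125.8 - 47.4
CD = 78.4 mm

78.4


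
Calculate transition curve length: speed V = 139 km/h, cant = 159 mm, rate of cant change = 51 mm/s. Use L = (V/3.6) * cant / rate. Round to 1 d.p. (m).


Convert speed: V = 139 / 3.6 = 38.6111 m/s
L = 38.6111 * 159 / 51
L = 6139.1667 / 51
L = 120.4 m

120.4


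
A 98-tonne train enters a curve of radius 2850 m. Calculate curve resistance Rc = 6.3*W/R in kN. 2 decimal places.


Rc = 6.3 * W / R
Rc = 6.3 * 98 / 2850
Rc = 617.4 / 2850
Rc = 0.22 kN

0.22


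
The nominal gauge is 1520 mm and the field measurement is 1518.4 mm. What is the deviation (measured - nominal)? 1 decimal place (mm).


Deviation = measured - nominal
Deviation = 1518.4 - 1520
Deviation = -1.6 mm

-1.6


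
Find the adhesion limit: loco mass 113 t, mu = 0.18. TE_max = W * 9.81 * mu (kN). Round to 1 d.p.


TE_max = W * g * mu
TE_max = 113 * 9.81 * 0.18
TE_max = 1108.53 * 0.18
TE_max = 199.5 kN

199.5


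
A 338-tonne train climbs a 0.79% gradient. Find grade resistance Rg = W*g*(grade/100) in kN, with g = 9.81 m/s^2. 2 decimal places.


Rg = W * 9.81 * grade / 100
Rg = 338 * 9.81 * 0.79 / 100
Rg = 3315.78 * 0.0079
Rg = 26.19 kN

26.19


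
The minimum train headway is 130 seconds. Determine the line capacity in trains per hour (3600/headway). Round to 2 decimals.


Capacity = 3600 / headway
Capacity = 3600 / 130
Capacity = 27.69 trains/hour

27.69


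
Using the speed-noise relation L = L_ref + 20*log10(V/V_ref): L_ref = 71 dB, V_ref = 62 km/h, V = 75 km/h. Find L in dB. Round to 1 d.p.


V/V_ref = 75 / 62 = 1.209677
log10(1.209677) = 0.08267
20 * 0.08267 = 1.6534
L = 71 + 1.6534 = 72.7 dB

72.7


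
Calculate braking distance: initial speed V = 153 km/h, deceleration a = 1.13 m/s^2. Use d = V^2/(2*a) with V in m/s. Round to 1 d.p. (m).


Convert speed: V = 153 / 3.6 = 42.5 m/s
V^2 = 1806.25
d = 1806.25 / (2 * 1.13)
d = 1806.25 / 2.26
d = 799.2 m

799.2


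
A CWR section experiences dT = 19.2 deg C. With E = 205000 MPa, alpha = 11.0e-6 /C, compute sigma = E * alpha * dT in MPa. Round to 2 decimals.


sigma = E * alpha * dT
sigma = 205000 * 11.0e-6 * 19.2
sigma = 2.255 * 19.2
sigma = 43.30 MPa

43.30


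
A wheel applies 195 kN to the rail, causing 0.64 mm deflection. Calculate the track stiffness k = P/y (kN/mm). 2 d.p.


Track stiffness k = P / y
k = 195 / 0.64
k = 304.69 kN/mm

304.69


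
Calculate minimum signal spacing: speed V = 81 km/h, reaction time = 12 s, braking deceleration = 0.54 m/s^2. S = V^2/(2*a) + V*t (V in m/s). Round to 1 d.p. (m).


V = 81 / 3.6 = 22.5 m/s
Braking distance = 22.5^2 / (2*0.54) = 468.75 m
Sighting distance = 22.5 * 12 = 270.0 m
S = 468.75 + 270.0 = 738.8 m

738.8


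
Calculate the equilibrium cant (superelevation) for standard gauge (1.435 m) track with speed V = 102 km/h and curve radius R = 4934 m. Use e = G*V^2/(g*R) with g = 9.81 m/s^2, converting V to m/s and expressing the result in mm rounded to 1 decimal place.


Convert speed: V = 102 / 3.6 = 28.3333 m/s
Apply formula: e = 1.435 * 28.3333^2 / (9.81 * 4934)
e = 1.435 * 802.7778 / 48402.54
e = 0.0238 m = 23.8 mm

23.8


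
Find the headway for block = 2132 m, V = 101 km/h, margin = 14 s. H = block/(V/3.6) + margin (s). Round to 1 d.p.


V = 101 / 3.6 = 28.0556 m/s
Block traversal time = 2132 / 28.0556 = 75.9921 s
Headway = 75.9921 + 14
Headway = 90.0 s

90.0


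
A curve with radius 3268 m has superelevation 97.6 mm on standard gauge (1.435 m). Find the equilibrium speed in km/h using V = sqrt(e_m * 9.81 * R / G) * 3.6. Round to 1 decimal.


Convert cant: e = 97.6 mm = 0.0976 m
V_ms = sqrt(0.0976 * 9.81 * 3268 / 1.435)
V_ms = sqrt(2180.464256) = 46.6954 m/s
V = 46.6954 * 3.6 = 168.1 km/h

168.1


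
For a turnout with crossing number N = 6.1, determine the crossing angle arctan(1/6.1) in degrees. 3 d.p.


1/N = 1/6.1 = 0.163934
angle = arctan(0.163934) = 0.162489 rad
angle = 0.162489 * 180/pi = 9.310 degrees

9.310


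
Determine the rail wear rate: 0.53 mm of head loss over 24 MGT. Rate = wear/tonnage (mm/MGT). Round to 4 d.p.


Wear rate = total wear / cumulative tonnage
Rate = 0.53 / 24
Rate = 0.0221 mm/MGT

0.0221


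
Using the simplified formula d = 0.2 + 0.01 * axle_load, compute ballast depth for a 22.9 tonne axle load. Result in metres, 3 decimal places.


d = 0.2 + 0.01 * 22.9
d = 0.2 + 0.229
d = 0.429 m

0.429


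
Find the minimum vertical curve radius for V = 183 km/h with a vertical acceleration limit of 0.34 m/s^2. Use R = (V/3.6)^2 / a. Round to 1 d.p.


Convert speed: V = 183 / 3.6 = 50.8333 m/s
V^2 = 2584.0278 m^2/s^2
R_v = 2584.0278 / 0.34
R_v = 7600.1 m

7600.1


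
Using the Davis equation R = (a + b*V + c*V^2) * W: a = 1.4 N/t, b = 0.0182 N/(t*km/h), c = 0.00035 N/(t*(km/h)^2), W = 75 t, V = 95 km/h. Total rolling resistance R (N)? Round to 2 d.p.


b*V = 0.0182 * 95 = 1.729
c*V^2 = 0.00035 * 9025 = 3.15875
R_per_t = 1.4 + 1.729 + 3.15875 = 6.28775 N/t
R_total = 6.28775 * 75 = 471.58 N

471.58


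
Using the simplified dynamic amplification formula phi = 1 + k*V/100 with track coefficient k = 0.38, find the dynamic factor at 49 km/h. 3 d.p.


phi = 1 + k * V / 100
phi = 1 + 0.38 * 49 / 100
phi = 1 + 0.1862
phi = 1.186

1.186


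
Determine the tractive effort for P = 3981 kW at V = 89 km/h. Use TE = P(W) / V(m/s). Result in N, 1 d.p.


Convert: P = 3981 kW = 3981000 W
V = 89 / 3.6 = 24.7222 m/s
TE = 3981000 / 24.7222
TE = 161029.2 N

161029.2


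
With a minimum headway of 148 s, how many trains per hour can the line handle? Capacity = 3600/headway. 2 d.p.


Capacity = 3600 / headway
Capacity = 3600 / 148
Capacity = 24.32 trains/hour

24.32


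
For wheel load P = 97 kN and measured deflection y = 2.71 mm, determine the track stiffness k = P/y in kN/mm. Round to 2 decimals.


Track stiffness k = P / y
k = 97 / 2.71
k = 35.79 kN/mm

35.79


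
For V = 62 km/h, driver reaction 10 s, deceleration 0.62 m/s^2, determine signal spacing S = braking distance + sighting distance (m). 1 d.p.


V = 62 / 3.6 = 17.2222 m/s
Braking distance = 17.2222^2 / (2*0.62) = 239.1975 m
Sighting distance = 17.2222 * 10 = 172.2222 m
S = 239.1975 + 172.2222 = 411.4 m

411.4


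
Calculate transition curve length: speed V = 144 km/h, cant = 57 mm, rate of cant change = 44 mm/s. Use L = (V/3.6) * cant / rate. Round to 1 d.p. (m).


Convert speed: V = 144 / 3.6 = 40.0 m/s
L = 40.0 * 57 / 44
L = 2280.0 / 44
L = 51.8 m

51.8


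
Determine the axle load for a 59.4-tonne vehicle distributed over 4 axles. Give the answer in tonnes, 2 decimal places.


Load per axle = total weight / number of axles
Load = 59.4 / 4
Load = 14.85 tonnes

14.85


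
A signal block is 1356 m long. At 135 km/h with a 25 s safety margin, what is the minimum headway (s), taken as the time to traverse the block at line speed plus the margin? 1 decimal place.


V = 135 / 3.6 = 37.5 m/s
Block traversal time = 1356 / 37.5 = 36.16 s
Headway = 36.16 + 25
Headway = 61.2 s

61.2


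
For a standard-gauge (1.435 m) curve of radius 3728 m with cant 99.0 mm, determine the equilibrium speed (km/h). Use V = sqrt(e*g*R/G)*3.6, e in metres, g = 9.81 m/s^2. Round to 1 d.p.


Convert cant: e = 99.0 mm = 0.0990 m
V_ms = sqrt(0.0990 * 9.81 * 3728 / 1.435)
V_ms = sqrt(2523.063638) = 50.2301 m/s
V = 50.2301 * 3.6 = 180.8 km/h

180.8


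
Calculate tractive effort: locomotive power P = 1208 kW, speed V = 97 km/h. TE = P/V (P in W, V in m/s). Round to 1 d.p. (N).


Convert: P = 1208 kW = 1208000 W
V = 97 / 3.6 = 26.9444 m/s
TE = 1208000 / 26.9444
TE = 44833.0 N

44833.0


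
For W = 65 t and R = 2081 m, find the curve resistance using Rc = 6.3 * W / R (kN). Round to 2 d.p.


Rc = 6.3 * W / R
Rc = 6.3 * 65 / 2081
Rc = 409.5 / 2081
Rc = 0.20 kN

0.20


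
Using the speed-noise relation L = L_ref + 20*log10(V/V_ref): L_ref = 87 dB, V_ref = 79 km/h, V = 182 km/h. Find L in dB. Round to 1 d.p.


V/V_ref = 182 / 79 = 2.303797
log10(2.303797) = 0.362444
20 * 0.362444 = 7.2489
L = 87 + 7.2489 = 94.2 dB

94.2


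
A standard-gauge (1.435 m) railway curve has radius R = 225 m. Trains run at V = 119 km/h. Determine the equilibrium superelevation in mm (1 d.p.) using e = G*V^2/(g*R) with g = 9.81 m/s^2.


Convert speed: V = 119 / 3.6 = 33.0556 m/s
Apply formula: e = 1.435 * 33.0556^2 / (9.81 * 225)
e = 1.435 * 1092.6698 / 2207.25
e = 0.710378 m = 710.4 mm

710.4


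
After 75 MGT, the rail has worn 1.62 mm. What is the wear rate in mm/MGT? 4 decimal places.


Wear rate = total wear / cumulative tonnage
Rate = 1.62 / 75
Rate = 0.0216 mm/MGT

0.0216


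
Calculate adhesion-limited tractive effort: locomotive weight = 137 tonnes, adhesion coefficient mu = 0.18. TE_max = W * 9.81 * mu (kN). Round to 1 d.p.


TE_max = W * g * mu
TE_max = 137 * 9.81 * 0.18
TE_max = 1343.97 * 0.18
TE_max = 241.9 kN

241.9


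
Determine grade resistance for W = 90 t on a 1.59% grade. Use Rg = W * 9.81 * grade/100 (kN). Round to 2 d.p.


Rg = W * 9.81 * grade / 100
Rg = 90 * 9.81 * 1.59 / 100
Rg = 882.9 * 0.0159
Rg = 14.04 kN

14.04


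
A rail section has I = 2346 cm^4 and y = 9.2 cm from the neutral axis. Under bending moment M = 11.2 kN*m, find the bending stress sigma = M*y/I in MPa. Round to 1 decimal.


Convert units:
M = 11.2 kN*m = 11200000 N*mm
y = 9.2 cm = 92 mm
I = 2346 cm^4 = 23460000 mm^4
sigma = 11200000 * 92 / 23460000
sigma = 43.9 MPa

43.9


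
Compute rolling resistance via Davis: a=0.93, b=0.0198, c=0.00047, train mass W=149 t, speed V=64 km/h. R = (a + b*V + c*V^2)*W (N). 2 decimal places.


b*V = 0.0198 * 64 = 1.2672
c*V^2 = 0.00047 * 4096 = 1.92512
R_per_t = 0.93 + 1.2672 + 1.92512 = 4.12232 N/t
R_total = 4.12232 * 149 = 614.23 N

614.23


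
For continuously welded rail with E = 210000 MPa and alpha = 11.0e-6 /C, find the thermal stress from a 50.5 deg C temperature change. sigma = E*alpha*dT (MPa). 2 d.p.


sigma = E * alpha * dT
sigma = 210000 * 11.0e-6 * 50.5
sigma = 2.31 * 50.5
sigma = 116.66 MPa

116.66


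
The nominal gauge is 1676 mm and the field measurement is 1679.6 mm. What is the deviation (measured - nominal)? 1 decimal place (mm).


Deviation = measured - nominal
Deviation = 1679.6 - 1676
Deviation = 3.6 mm

3.6


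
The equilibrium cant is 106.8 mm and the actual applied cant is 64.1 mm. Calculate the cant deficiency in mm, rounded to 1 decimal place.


Cant deficiency = equilibrium cant - actual cant
CD = 106.8 - 64.1
CD = 42.7 mm

42.7


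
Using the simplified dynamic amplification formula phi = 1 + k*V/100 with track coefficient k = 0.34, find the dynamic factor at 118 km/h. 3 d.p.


phi = 1 + k * V / 100
phi = 1 + 0.34 * 118 / 100
phi = 1 + 0.4012
phi = 1.401

1.401


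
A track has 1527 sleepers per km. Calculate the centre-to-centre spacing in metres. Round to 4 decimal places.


Spacing = 1000 m / number of sleepers
Spacing = 1000 / 1527
Spacing = 0.6549 m

0.6549


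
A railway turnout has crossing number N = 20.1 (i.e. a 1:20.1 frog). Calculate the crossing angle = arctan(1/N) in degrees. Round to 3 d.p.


1/N = 1/20.1 = 0.049751
angle = arctan(0.049751) = 0.04971 rad
angle = 0.04971 * 180/pi = 2.848 degrees

2.848


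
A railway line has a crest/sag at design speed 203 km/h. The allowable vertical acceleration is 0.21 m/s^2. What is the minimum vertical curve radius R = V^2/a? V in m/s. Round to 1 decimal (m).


Convert speed: V = 203 / 3.6 = 56.3889 m/s
V^2 = 3179.7068 m^2/s^2
R_v = 3179.7068 / 0.21
R_v = 15141.5 m

15141.5


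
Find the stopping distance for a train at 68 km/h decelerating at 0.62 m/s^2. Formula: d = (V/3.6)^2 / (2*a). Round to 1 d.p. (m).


Convert speed: V = 68 / 3.6 = 18.8889 m/s
V^2 = 356.7901
d = 356.7901 / (2 * 0.62)
d = 356.7901 / 1.24
d = 287.7 m

287.7


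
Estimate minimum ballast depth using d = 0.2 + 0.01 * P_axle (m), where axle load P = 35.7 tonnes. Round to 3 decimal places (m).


d = 0.2 + 0.01 * 35.7
d = 0.2 + 0.357
d = 0.557 m

0.557


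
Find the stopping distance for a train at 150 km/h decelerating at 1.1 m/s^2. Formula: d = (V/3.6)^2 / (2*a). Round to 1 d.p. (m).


Convert speed: V = 150 / 3.6 = 41.6667 m/s
V^2 = 1736.1111
d = 1736.1111 / (2 * 1.1)
d = 1736.1111 / 2.2
d = 789.1 m

789.1


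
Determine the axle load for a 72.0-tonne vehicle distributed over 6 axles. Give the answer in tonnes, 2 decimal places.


Load per axle = total weight / number of axles
Load = 72.0 / 6
Load = 12.00 tonnes

12.00


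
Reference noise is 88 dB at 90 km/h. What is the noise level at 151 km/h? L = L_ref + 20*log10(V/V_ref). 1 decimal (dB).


V/V_ref = 151 / 90 = 1.677778
log10(1.677778) = 0.224734
20 * 0.224734 = 4.4947
L = 88 + 4.4947 = 92.5 dB

92.5


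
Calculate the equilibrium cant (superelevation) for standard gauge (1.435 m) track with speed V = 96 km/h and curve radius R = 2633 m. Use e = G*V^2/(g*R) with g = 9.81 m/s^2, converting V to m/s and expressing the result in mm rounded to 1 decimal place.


Convert speed: V = 96 / 3.6 = 26.6667 m/s
Apply formula: e = 1.435 * 26.6667^2 / (9.81 * 2633)
e = 1.435 * 711.1111 / 25829.73
e = 0.039507 m = 39.5 mm

39.5


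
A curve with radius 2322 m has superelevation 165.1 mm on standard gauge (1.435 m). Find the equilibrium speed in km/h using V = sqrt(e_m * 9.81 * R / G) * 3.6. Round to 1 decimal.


Convert cant: e = 165.1 mm = 0.1651 m
V_ms = sqrt(0.1651 * 9.81 * 2322 / 1.435)
V_ms = sqrt(2620.754831) = 51.1933 m/s
V = 51.1933 * 3.6 = 184.3 km/h

184.3


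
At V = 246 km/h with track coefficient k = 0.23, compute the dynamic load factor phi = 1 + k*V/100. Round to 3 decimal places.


phi = 1 + k * V / 100
phi = 1 + 0.23 * 246 / 100
phi = 1 + 0.5658
phi = 1.566

1.566


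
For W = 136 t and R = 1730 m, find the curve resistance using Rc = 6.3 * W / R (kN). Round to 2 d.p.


Rc = 6.3 * W / R
Rc = 6.3 * 136 / 1730
Rc = 856.8 / 1730
Rc = 0.50 kN

0.50


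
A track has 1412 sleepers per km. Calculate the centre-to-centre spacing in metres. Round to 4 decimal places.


Spacing = 1000 m / number of sleepers
Spacing = 1000 / 1412
Spacing = 0.7082 m

0.7082


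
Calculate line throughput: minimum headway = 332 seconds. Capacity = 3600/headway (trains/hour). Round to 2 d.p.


Capacity = 3600 / headway
Capacity = 3600 / 332
Capacity = 10.84 trains/hour

10.84


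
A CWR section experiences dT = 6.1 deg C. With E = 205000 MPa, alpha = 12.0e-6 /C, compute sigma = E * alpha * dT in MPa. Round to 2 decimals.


sigma = E * alpha * dT
sigma = 205000 * 12.0e-6 * 6.1
sigma = 2.46 * 6.1
sigma = 15.01 MPa

15.01


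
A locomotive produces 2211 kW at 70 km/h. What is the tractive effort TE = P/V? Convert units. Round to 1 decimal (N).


Convert: P = 2211 kW = 2211000 W
V = 70 / 3.6 = 19.4444 m/s
TE = 2211000 / 19.4444
TE = 113708.6 N

113708.6


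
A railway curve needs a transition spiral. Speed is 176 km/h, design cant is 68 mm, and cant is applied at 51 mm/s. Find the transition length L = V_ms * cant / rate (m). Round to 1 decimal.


Convert speed: V = 176 / 3.6 = 48.8889 m/s
L = 48.8889 * 68 / 51
L = 3324.4444 / 51
L = 65.2 m

65.2


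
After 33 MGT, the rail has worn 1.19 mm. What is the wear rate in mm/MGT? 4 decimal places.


Wear rate = total wear / cumulative tonnage
Rate = 1.19 / 33
Rate = 0.0361 mm/MGT

0.0361


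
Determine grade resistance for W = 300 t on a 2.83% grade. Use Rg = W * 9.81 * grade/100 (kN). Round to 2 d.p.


Rg = W * 9.81 * grade / 100
Rg = 300 * 9.81 * 2.83 / 100
Rg = 2943.0 * 0.0283
Rg = 83.29 kN

83.29


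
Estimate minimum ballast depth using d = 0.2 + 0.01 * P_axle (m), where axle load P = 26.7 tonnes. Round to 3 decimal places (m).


d = 0.2 + 0.01 * 26.7
d = 0.2 + 0.267
d = 0.467 m

0.467


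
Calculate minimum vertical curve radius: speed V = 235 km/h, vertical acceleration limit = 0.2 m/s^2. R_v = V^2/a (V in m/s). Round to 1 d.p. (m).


Convert speed: V = 235 / 3.6 = 65.2778 m/s
V^2 = 4261.1883 m^2/s^2
R_v = 4261.1883 / 0.2
R_v = 21305.9 m

21305.9


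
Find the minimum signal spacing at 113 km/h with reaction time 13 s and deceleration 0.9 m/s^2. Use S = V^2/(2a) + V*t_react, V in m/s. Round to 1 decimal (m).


V = 113 / 3.6 = 31.3889 m/s
Braking distance = 31.3889^2 / (2*0.9) = 547.368 m
Sighting distance = 31.3889 * 13 = 408.0556 m
S = 547.368 + 408.0556 = 955.4 m

955.4


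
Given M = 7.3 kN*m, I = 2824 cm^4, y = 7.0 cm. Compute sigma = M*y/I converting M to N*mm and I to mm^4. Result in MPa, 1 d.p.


Convert units:
M = 7.3 kN*m = 7300000 N*mm
y = 7.0 cm = 70 mm
I = 2824 cm^4 = 28240000 mm^4
sigma = 7300000 * 70 / 28240000
sigma = 18.1 MPa

18.1


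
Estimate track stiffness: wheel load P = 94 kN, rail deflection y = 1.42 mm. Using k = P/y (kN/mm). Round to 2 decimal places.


Track stiffness k = P / y
k = 94 / 1.42
k = 66.20 kN/mm

66.20


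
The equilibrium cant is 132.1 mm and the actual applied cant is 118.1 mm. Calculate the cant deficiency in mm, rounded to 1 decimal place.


Cant deficiency = equilibrium cant - actual cant
CD = 132.1 - 118.1
CD = 14.0 mm

14.0


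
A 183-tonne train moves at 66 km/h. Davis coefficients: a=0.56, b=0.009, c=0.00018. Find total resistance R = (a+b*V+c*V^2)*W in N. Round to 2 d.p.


b*V = 0.009 * 66 = 0.594
c*V^2 = 0.00018 * 4356 = 0.78408
R_per_t = 0.56 + 0.594 + 0.78408 = 1.93808 N/t
R_total = 1.93808 * 183 = 354.67 N

354.67


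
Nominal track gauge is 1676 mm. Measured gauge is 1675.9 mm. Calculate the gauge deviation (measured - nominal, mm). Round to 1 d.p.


Deviation = measured - nominal
Deviation = 1675.9 - 1676
Deviation = -0.1 mm

-0.1


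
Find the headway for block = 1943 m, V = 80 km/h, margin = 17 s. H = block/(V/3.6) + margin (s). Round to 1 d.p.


V = 80 / 3.6 = 22.2222 m/s
Block traversal time = 1943 / 22.2222 = 87.435 s
Headway = 87.435 + 17
Headway = 104.4 s

104.4


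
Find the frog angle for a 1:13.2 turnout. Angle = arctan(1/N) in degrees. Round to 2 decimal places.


1/N = 1/13.2 = 0.075758
angle = arctan(0.075758) = 0.075613 rad
angle = 0.075613 * 180/pi = 4.33 degrees

4.33


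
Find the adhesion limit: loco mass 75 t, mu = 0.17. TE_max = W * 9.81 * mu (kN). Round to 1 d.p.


TE_max = W * g * mu
TE_max = 75 * 9.81 * 0.17
TE_max = 735.75 * 0.17
TE_max = 125.1 kN

125.1


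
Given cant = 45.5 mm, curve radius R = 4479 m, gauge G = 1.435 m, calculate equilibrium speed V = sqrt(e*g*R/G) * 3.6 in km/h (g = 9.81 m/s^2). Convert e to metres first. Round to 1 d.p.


Convert cant: e = 45.5 mm = 0.0455 m
V_ms = sqrt(0.0455 * 9.81 * 4479 / 1.435)
V_ms = sqrt(1393.187488) = 37.3254 m/s
V = 37.3254 * 3.6 = 134.4 km/h

134.4


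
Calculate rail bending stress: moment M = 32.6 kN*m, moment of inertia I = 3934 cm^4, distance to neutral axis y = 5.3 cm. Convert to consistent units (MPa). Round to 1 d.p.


Convert units:
M = 32.6 kN*m = 32600000 N*mm
y = 5.3 cm = 53 mm
I = 3934 cm^4 = 39340000 mm^4
sigma = 32600000 * 53 / 39340000
sigma = 43.9 MPa

43.9


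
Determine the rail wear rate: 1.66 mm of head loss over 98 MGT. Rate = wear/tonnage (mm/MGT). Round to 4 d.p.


Wear rate = total wear / cumulative tonnage
Rate = 1.66 / 98
Rate = 0.0169 mm/MGT

0.0169


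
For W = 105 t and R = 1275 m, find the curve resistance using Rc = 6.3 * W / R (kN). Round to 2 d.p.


Rc = 6.3 * W / R
Rc = 6.3 * 105 / 1275
Rc = 661.5 / 1275
Rc = 0.52 kN

0.52


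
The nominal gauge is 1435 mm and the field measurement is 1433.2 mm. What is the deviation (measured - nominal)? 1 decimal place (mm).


Deviation = measured - nominal
Deviation = 1433.2 - 1435
Deviation = -1.8 mm

-1.8


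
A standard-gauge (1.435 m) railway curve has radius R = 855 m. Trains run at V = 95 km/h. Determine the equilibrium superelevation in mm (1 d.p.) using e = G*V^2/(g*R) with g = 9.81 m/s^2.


Convert speed: V = 95 / 3.6 = 26.3889 m/s
Apply formula: e = 1.435 * 26.3889^2 / (9.81 * 855)
e = 1.435 * 696.3735 / 8387.55
e = 0.11914 m = 119.1 mm

119.1


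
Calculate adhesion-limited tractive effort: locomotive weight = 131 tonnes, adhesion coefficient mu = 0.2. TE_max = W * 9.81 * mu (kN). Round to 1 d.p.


TE_max = W * g * mu
TE_max = 131 * 9.81 * 0.2
TE_max = 1285.11 * 0.2
TE_max = 257.0 kN

257.0


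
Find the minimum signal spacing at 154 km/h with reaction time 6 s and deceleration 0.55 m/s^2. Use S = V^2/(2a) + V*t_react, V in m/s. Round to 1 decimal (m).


V = 154 / 3.6 = 42.7778 m/s
Braking distance = 42.7778^2 / (2*0.55) = 1663.5802 m
Sighting distance = 42.7778 * 6 = 256.6667 m
S = 1663.5802 + 256.6667 = 1920.2 m

1920.2


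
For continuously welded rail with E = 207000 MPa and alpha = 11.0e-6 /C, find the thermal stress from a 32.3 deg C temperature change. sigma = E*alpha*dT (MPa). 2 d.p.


sigma = E * alpha * dT
sigma = 207000 * 11.0e-6 * 32.3
sigma = 2.277 * 32.3
sigma = 73.55 MPa

73.55


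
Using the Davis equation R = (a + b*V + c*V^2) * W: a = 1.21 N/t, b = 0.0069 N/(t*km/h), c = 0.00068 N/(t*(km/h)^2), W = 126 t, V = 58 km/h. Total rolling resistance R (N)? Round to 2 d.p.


b*V = 0.0069 * 58 = 0.4002
c*V^2 = 0.00068 * 3364 = 2.28752
R_per_t = 1.21 + 0.4002 + 2.28752 = 3.89772 N/t
R_total = 3.89772 * 126 = 491.11 N

491.11


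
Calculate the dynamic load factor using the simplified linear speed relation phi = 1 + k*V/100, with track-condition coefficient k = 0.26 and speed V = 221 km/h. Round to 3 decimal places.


phi = 1 + k * V / 100
phi = 1 + 0.26 * 221 / 100
phi = 1 + 0.5746
phi = 1.575

1.575


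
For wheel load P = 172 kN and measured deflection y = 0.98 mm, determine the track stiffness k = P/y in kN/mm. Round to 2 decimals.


Track stiffness k = P / y
k = 172 / 0.98
k = 175.51 kN/mm

175.51


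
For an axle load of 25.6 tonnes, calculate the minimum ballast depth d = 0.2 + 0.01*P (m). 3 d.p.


d = 0.2 + 0.01 * 25.6
d = 0.2 + 0.256
d = 0.456 m

0.456


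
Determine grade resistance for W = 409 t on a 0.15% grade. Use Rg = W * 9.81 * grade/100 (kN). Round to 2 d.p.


Rg = W * 9.81 * grade / 100
Rg = 409 * 9.81 * 0.15 / 100
Rg = 4012.29 * 0.0015
Rg = 6.02 kN

6.02


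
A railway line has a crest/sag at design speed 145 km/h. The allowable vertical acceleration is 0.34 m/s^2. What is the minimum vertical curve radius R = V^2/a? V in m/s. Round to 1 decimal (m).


Convert speed: V = 145 / 3.6 = 40.2778 m/s
V^2 = 1622.2994 m^2/s^2
R_v = 1622.2994 / 0.34
R_v = 4771.5 m

4771.5


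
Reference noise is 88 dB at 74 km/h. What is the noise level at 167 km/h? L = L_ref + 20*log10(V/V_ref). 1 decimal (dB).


V/V_ref = 167 / 74 = 2.256757
log10(2.256757) = 0.353485
20 * 0.353485 = 7.0697
L = 88 + 7.0697 = 95.1 dB

95.1


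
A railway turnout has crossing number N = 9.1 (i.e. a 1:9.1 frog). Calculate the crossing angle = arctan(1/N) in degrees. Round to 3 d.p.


1/N = 1/9.1 = 0.10989
angle = arctan(0.10989) = 0.109451 rad
angle = 0.109451 * 180/pi = 6.271 degrees

6.271


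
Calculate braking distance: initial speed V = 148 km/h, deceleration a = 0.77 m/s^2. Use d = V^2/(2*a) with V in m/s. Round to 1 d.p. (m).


Convert speed: V = 148 / 3.6 = 41.1111 m/s
V^2 = 1690.1235
d = 1690.1235 / (2 * 0.77)
d = 1690.1235 / 1.54
d = 1097.5 m

1097.5


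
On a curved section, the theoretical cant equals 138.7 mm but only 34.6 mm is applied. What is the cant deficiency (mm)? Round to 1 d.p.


Cant deficiency = equilibrium cant - actual cant
CD = 138.7 - 34.6
CD = 104.1 mm

104.1


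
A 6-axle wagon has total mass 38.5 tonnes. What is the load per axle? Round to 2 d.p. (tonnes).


Load per axle = total weight / number of axles
Load = 38.5 / 6
Load = 6.42 tonnes

6.42


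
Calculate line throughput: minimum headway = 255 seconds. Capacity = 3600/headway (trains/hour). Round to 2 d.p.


Capacity = 3600 / headway
Capacity = 3600 / 255
Capacity = 14.12 trains/hour

14.12


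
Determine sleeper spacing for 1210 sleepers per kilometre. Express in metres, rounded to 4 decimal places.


Spacing = 1000 m / number of sleepers
Spacing = 1000 / 1210
Spacing = 0.8264 m

0.8264


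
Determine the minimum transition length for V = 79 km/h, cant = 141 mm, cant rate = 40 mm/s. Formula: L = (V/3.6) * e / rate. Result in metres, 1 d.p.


Convert speed: V = 79 / 3.6 = 21.9444 m/s
L = 21.9444 * 141 / 40
L = 3094.1667 / 40
L = 77.4 m

77.4


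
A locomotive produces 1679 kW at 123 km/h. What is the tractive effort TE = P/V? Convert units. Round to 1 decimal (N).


Convert: P = 1679 kW = 1679000 W
V = 123 / 3.6 = 34.1667 m/s
TE = 1679000 / 34.1667
TE = 49141.5 N

49141.5


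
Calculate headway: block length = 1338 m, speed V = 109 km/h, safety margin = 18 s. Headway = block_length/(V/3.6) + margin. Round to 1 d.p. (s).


V = 109 / 3.6 = 30.2778 m/s
Block traversal time = 1338 / 30.2778 = 44.1908 s
Headway = 44.1908 + 18
Headway = 62.2 s

62.2


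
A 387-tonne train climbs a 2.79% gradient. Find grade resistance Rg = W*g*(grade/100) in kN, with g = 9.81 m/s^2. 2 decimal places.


Rg = W * 9.81 * grade / 100
Rg = 387 * 9.81 * 2.79 / 100
Rg = 3796.47 * 0.0279
Rg = 105.92 kN

105.92


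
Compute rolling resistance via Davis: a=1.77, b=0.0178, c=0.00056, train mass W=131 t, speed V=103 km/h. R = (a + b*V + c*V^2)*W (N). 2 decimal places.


b*V = 0.0178 * 103 = 1.8334
c*V^2 = 0.00056 * 10609 = 5.94104
R_per_t = 1.77 + 1.8334 + 5.94104 = 9.54444 N/t
R_total = 9.54444 * 131 = 1250.32 N

1250.32


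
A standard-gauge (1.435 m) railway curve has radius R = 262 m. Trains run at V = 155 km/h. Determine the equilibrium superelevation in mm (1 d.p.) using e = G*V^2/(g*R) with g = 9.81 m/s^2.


Convert speed: V = 155 / 3.6 = 43.0556 m/s
Apply formula: e = 1.435 * 43.0556^2 / (9.81 * 262)
e = 1.435 * 1853.7809 / 2570.22
e = 1.034999 m = 1035.0 mm

1035.0


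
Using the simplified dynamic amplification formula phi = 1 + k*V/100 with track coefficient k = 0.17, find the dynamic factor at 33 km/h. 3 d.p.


phi = 1 + k * V / 100
phi = 1 + 0.17 * 33 / 100
phi = 1 + 0.0561
phi = 1.056

1.056


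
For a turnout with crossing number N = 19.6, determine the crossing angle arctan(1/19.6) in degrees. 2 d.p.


1/N = 1/19.6 = 0.05102
angle = arctan(0.05102) = 0.050976 rad
angle = 0.050976 * 180/pi = 2.92 degrees

2.92


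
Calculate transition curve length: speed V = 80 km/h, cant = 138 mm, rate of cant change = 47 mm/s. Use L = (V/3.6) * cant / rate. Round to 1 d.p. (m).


Convert speed: V = 80 / 3.6 = 22.2222 m/s
L = 22.2222 * 138 / 47
L = 3066.6667 / 47
L = 65.2 m

65.2


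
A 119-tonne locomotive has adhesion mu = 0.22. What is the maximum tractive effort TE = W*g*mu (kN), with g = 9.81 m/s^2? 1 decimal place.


TE_max = W * g * mu
TE_max = 119 * 9.81 * 0.22
TE_max = 1167.39 * 0.22
TE_max = 256.8 kN

256.8


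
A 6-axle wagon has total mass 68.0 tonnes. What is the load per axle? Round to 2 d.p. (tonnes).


Load per axle = total weight / number of axles
Load = 68.0 / 6
Load = 11.33 tonnes

11.33


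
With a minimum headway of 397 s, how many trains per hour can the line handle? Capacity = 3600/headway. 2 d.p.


Capacity = 3600 / headway
Capacity = 3600 / 397
Capacity = 9.07 trains/hour

9.07


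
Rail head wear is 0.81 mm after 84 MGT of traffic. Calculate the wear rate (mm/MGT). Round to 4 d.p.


Wear rate = total wear / cumulative tonnage
Rate = 0.81 / 84
Rate = 0.0096 mm/MGT

0.0096


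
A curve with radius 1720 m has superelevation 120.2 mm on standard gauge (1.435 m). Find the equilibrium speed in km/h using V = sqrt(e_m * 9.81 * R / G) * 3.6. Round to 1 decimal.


Convert cant: e = 120.2 mm = 0.1202 m
V_ms = sqrt(0.1202 * 9.81 * 1720 / 1.435)
V_ms = sqrt(1413.350969) = 37.5946 m/s
V = 37.5946 * 3.6 = 135.3 km/h

135.3


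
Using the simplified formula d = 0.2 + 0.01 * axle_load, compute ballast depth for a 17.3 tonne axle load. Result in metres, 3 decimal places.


d = 0.2 + 0.01 * 17.3
d = 0.2 + 0.173
d = 0.373 m

0.373


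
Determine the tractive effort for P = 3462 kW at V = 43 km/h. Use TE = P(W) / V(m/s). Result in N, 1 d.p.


Convert: P = 3462 kW = 3462000 W
V = 43 / 3.6 = 11.9444 m/s
TE = 3462000 / 11.9444
TE = 289841.9 N

289841.9


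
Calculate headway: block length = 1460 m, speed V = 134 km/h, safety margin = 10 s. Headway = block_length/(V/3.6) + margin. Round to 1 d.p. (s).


V = 134 / 3.6 = 37.2222 m/s
Block traversal time = 1460 / 37.2222 = 39.2239 s
Headway = 39.2239 + 10
Headway = 49.2 s

49.2


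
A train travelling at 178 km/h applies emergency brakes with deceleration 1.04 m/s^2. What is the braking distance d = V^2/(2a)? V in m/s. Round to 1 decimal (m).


Convert speed: V = 178 / 3.6 = 49.4444 m/s
V^2 = 2444.7531
d = 2444.7531 / (2 * 1.04)
d = 2444.7531 / 2.08
d = 1175.4 m

1175.4


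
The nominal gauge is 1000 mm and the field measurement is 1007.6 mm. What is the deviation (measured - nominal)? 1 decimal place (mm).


Deviation = measured - nominal
Deviation = 1007.6 - 1000
Deviation = 7.6 mm

7.6
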